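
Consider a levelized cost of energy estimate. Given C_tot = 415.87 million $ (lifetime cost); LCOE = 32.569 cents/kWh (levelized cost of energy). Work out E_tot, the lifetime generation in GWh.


E_tot = C_tot / LCOE * 100
E_tot = 415.87 / 32.569 * 100
E_tot = 1276.9 GWh


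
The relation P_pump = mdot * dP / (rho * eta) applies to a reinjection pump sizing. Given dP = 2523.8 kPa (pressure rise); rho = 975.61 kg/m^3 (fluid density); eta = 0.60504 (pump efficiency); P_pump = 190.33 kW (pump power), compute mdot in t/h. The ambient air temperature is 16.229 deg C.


mdot = P_pump * rho * eta / dP
mdot = 190.33 * 975.61 * 0.60504 / 2523.8
mdot = 44.51564 kg/s
Convert: 44.51564 kg/s * 3.6 = 160.26 t/h
mdot = 160.26 t/h


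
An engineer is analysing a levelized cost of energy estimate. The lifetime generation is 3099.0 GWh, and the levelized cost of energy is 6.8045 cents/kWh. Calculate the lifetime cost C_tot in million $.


C_tot = LCOE / 100 * E_tot
C_tot = 6.8045 / 100 * 3099.0
C_tot = 210.87 million $


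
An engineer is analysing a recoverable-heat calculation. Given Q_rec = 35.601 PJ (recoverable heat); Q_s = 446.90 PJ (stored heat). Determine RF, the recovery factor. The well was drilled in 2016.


RF = Q_rec / Q_s
RF = 35.601 / 446.90
RF = 0.079662


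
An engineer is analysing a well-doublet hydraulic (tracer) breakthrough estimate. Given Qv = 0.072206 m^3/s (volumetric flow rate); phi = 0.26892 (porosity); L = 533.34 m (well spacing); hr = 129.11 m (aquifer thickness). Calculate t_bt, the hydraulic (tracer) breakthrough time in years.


t_bt = pi * hr * phi * L^2 / (3 * Qv) / (365.25*86400)
t_bt = pi * 129.11 * 0.26892 * 533.34^2 / (3 * 0.072206) / (365.25*86400)
t_bt = 4.5388 years


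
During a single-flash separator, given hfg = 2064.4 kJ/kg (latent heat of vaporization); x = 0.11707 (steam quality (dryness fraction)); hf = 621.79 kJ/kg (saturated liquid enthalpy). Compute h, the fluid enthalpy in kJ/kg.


h = hf + x * hfg
h = 621.79 + 0.11707 * 2064.4
h = 863.47 kJ/kg


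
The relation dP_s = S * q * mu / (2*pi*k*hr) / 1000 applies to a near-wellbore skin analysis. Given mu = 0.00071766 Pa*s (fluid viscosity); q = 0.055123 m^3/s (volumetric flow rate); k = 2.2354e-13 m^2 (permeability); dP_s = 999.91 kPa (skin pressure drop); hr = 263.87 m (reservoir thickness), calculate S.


S = dP_s * 1000 * 2*pi*k*hr / (q*mu)
S = 999.91 * 1000 * 2*pi*2.2354e-13*263.87 / (0.055123*0.00071766)
S = 9.3677


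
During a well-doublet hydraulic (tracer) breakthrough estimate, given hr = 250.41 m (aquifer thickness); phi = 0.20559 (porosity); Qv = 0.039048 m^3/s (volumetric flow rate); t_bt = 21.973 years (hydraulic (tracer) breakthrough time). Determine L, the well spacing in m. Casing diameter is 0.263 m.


L = sqrt(t_bt*365.25*86400*3*Qv / (pi*hr*phi))
L = sqrt(21.973*365.25*86400*3*0.039048 / (pi*250.41*0.20559))
L = 708.69 m


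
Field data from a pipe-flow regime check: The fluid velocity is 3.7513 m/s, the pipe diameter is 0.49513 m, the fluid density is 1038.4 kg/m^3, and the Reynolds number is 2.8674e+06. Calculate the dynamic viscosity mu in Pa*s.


mu = rho * vel * D / Re
mu = 1038.4 * 3.7513 * 0.49513 / 2.8674e+06
mu = 0.00067263 Pa*s


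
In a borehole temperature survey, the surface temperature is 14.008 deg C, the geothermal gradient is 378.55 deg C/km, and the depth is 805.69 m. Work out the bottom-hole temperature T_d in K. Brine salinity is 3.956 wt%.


T_d = T_surf + grad * d / 1000
T_d = 14.008 + 378.55 * 805.69 / 1000
T_d = 319.0019 deg C
Convert to K: 319.0019 + 273.15 = 592.15 K
T_d = 592.15 K


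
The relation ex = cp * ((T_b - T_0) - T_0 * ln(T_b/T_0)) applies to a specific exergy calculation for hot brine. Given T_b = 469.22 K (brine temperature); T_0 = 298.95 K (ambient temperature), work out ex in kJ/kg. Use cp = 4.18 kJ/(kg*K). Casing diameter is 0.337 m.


ex = cp * ((T_b - T_0) - T_0 * ln(T_b/T_0))
ex = 4.18 * ((469.22 - 298.95) - 298.95 * ln(469.22/298.95))
ex = 148.41 kJ/kg


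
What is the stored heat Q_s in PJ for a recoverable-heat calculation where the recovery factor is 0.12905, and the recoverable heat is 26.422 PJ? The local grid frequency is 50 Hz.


Q_s = Q_rec / RF
Q_s = 26.422 / 0.12905
Q_s = 204.74 PJ


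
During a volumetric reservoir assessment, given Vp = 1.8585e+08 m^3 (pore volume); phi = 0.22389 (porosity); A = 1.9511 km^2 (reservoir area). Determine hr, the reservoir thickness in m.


hr = Vp / (A * 1e6 * phi)
hr = 1.8585e+08 / (1.9511 * 1e6 * 0.22389)
hr = 425.45 m


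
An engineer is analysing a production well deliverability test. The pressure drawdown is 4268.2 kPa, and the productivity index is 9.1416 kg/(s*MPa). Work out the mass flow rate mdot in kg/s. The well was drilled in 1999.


mdot = PI * dP / 1000
mdot = 9.1416 * 4268.2 / 1000
mdot = 39.018 kg/s


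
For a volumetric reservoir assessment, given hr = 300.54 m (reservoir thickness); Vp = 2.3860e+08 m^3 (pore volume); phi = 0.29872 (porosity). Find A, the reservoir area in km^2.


A = Vp / (1e6 * hr * phi)
A = 2.3860e+08 / (1e6 * 300.54 * 0.29872)
A = 2.6577 km^2


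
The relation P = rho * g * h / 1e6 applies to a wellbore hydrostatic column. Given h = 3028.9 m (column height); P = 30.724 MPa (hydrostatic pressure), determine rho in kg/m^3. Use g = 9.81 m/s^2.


rho = P * 1e6 / (g * h)
rho = 30.724 * 1e6 / (9.81 * 3028.9)
rho = 1034.0 kg/m^3


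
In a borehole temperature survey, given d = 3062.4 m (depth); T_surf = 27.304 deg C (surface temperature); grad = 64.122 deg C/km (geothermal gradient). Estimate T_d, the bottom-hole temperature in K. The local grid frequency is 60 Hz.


T_d = T_surf + grad * d / 1000
T_d = 27.304 + 64.122 * 3062.4 / 1000
T_d = 223.6712 deg C
Convert to K: 223.6712 + 273.15 = 496.82 K
T_d = 496.82 K


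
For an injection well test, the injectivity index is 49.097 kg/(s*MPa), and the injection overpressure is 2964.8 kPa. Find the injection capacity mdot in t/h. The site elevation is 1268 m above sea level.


mdot = II * dP / 1000
mdot = 49.097 * 2964.8 / 1000
mdot = 145.5628 kg/s
Convert: 145.5628 kg/s * 3.6 = 524.03 t/h
mdot = 524.03 t/h


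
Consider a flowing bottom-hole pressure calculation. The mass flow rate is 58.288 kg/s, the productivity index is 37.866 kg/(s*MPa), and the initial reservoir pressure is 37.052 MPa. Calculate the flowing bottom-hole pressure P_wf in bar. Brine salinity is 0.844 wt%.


P_wf = P_i - mdot / PI
P_wf = 37.052 - 58.288 / 37.866
P_wf = 35.51268 MPa
Convert: 35.51268 MPa * 10.0 = 355.13 bar
P_wf = 355.13 bar


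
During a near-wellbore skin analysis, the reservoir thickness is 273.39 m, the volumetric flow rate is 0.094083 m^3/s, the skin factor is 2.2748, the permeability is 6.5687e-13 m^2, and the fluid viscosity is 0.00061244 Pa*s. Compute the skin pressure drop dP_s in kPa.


dP_s = S * q * mu / (2*pi*k*hr) / 1000
dP_s = 2.2748 * 0.094083 * 0.00061244 / (2*pi*6.5687e-13*273.39) / 1000
dP_s = 116.17 kPa


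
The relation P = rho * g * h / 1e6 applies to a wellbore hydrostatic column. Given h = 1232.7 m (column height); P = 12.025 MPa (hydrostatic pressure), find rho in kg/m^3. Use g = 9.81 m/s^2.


rho = P * 1e6 / (g * h)
rho = 12.025 * 1e6 / (9.81 * 1232.7)
rho = 994.39 kg/m^3


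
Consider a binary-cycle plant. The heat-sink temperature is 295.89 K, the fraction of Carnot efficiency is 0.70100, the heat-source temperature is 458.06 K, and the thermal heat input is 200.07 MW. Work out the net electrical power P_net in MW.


Step 1: eta = (1 - Tc/Th)*f = (1 - 295.89/458.06)*0.701 = 0.2481796
Step 2: P_net = eta * Q_in = 0.2481796 * 200.07 = 49.653 MW
P_net = 49.653 MW


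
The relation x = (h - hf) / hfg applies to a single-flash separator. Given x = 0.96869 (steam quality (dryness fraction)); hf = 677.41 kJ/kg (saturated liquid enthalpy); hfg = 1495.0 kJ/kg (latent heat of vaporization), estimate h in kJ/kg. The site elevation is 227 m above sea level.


h = hf + x * hfg
h = 677.41 + 0.96869 * 1495.0
h = 2125.6 kJ/kg


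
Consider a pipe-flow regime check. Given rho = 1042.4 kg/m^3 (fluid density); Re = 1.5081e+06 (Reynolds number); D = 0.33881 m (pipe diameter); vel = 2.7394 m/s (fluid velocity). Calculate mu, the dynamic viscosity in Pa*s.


mu = rho * vel * D / Re
mu = 1042.4 * 2.7394 * 0.33881 / 1.5081e+06
mu = 0.00064153 Pa*s


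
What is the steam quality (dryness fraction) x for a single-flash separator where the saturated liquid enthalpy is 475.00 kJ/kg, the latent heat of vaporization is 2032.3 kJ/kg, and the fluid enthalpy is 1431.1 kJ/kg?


x = (h - hf) / hfg
x = (1431.1 - 475.00) / 2032.3
x = 0.47045


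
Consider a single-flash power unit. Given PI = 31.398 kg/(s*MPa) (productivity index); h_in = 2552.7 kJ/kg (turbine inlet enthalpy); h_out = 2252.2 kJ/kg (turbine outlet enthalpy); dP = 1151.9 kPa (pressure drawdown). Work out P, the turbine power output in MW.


Step 1: mdot = PI * dP / 1000 = 31.398 * 1151.9 / 1000 = 36.16736 kg/s
Step 2: P = mdot*(h_in - h_out)/1000 = 36.16736*(2552.7 - 2252.2)/1000 = 10.868 MW
P = 10.868 MW


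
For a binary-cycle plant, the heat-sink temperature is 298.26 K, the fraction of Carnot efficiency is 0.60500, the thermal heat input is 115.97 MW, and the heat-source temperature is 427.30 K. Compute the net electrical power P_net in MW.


Step 1: eta = (1 - Tc/Th)*f = (1 - 298.26/427.3)*0.605 = 0.1827035
Step 2: P_net = eta * Q_in = 0.1827035 * 115.97 = 21.188 MW
P_net = 21.188 MW


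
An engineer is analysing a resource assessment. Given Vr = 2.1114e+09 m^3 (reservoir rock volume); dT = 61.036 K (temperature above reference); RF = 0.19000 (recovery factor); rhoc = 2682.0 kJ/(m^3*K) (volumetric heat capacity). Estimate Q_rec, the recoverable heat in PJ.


Step 1: Q_s = Vr*rhoc*dT/1e12 = 2.1114e+09*2682.0*61.036/1e12 = 345.6331 PJ
Step 2: Q_rec = Q_s * RF = 345.6331 * 0.19 = 65.670 PJ
Q_rec = 65.670 PJ


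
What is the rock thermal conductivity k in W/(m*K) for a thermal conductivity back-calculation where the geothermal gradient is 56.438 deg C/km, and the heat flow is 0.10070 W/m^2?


k = q / (grad / 1000)
k = 0.10070 / (56.438 / 1000)
k = 1.7843 W/(m*K)


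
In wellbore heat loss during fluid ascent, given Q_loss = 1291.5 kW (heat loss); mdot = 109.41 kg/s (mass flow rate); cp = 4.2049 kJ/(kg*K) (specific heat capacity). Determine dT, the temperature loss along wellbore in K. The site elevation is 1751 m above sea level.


dT = Q_loss / (mdot * cp)
dT = 1291.5 / (109.41 * 4.2049)
dT = 2.8073 K


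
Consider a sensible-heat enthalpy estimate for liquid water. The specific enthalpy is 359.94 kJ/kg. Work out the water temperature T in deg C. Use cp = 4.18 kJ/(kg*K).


T = h / cp
T = 359.94 / 4.18
T = 86.110 deg C


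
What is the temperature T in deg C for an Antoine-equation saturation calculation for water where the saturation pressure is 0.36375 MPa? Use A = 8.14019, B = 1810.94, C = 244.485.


T = B / (A - log10(P_sat * 760 / 0.101325)) - C
T = 1810.94 / (8.14019 - log10(0.36375 * 760 / 0.101325)) - 244.485
T = 140.47 deg C


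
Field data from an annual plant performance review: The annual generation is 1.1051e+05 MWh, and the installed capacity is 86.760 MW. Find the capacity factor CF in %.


CF = E_a / (cap * 8760) * 100
CF = 1.1051e+05 / (86.760 * 8760) * 100
CF = 14.540 %


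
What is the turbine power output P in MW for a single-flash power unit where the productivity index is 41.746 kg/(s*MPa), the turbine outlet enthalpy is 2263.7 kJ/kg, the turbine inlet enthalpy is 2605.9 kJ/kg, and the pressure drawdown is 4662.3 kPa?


Step 1: mdot = PI * dP / 1000 = 41.746 * 4662.3 / 1000 = 194.6324 kg/s
Step 2: P = mdot*(h_in - h_out)/1000 = 194.6324*(2605.9 - 2263.7)/1000 = 66.603 MW
P = 66.603 MW


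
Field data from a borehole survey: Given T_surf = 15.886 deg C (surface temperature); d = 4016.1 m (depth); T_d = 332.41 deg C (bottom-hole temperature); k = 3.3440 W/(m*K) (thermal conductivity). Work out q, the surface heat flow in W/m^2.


Step 1: grad = (T_d - T_surf)/d * 1000 = (332.41 - 15.886)/4016.1 * 1000 = 78.81377 deg C/km
Step 2: q = k * grad / 1000 = 3.344 * 78.81377 / 1000 = 0.26355 W/m^2
q = 0.26355 W/m^2


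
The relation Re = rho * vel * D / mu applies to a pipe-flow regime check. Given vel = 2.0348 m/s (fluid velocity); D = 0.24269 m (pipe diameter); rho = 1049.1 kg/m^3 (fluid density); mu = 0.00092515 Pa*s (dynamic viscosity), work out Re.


Re = rho * vel * D / mu
Re = 1049.1 * 2.0348 * 0.24269 / 0.00092515
Re = 5.5999e+05


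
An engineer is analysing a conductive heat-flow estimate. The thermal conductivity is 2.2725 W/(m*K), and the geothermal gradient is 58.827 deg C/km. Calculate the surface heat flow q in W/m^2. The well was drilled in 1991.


q = k * grad / 1000
q = 2.2725 * 58.827 / 1000
q = 0.13368 W/m^2


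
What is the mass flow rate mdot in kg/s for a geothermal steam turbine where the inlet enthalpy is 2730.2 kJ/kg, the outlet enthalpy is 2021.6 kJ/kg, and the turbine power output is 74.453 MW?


mdot = P * 1000 / (h_in - h_out)
mdot = 74.453 * 1000 / (2730.2 - 2021.6)
mdot = 105.07 kg/s


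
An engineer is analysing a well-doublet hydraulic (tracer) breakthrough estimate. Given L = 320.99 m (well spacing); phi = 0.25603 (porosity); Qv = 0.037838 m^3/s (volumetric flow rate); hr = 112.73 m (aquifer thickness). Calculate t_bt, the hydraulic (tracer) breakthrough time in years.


t_bt = pi * hr * phi * L^2 / (3 * Qv) / (365.25*86400)
t_bt = pi * 112.73 * 0.25603 * 320.99^2 / (3 * 0.037838) / (365.25*86400)
t_bt = 2.6080 years


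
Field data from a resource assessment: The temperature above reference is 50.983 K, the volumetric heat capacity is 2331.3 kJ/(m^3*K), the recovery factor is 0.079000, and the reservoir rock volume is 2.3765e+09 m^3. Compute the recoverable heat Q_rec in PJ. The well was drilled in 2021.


Step 1: Q_s = Vr*rhoc*dT/1e12 = 2.3765e+09*2331.3*50.983/1e12 = 282.4629 PJ
Step 2: Q_rec = Q_s * RF = 282.4629 * 0.079 = 22.315 PJ
Q_rec = 22.315 PJ


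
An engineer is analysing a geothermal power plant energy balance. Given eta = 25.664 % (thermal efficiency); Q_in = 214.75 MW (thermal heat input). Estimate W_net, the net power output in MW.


W_net = eta / 100 * Q_in
W_net = 25.664 / 100 * 214.75
W_net = 55.113 MW


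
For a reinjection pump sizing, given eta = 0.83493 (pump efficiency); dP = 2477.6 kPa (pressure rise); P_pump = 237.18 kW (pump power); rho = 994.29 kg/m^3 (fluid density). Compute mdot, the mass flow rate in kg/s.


mdot = P_pump * rho * eta / dP
mdot = 237.18 * 994.29 * 0.83493 / 2477.6
mdot = 79.471 kg/s


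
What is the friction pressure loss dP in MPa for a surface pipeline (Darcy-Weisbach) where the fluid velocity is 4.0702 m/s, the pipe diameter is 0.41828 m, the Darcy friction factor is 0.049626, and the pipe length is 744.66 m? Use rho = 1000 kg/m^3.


dP = f * (L/D) * (rho*vel^2/2) / 1000
dP = 0.049626 * (744.66/0.41828) * (1000*4.0702^2/2) / 1000
dP = 731.8157 kPa
Convert: 731.8157 kPa * 0.001 = 0.73182 MPa
dP = 0.73182 MPa


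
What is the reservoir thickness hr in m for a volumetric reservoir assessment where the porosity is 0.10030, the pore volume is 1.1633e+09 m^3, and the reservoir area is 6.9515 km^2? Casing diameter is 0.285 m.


hr = Vp / (A * 1e6 * phi)
hr = 1.1633e+09 / (6.9515 * 1e6 * 0.10030)
hr = 1668.4 m


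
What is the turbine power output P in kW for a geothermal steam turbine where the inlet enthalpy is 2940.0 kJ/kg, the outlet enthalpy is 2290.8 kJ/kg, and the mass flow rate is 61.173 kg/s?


P = mdot * (h_in - h_out) / 1000
P = 61.173 * (2940.0 - 2290.8) / 1000
P = 39.71351 MW
Convert: 39.71351 MW * 1000.0 = 39714 kW
P = 39714 kW


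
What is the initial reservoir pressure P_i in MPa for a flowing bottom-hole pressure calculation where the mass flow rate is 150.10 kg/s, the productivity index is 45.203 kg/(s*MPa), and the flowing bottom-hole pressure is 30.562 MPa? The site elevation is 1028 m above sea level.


P_i = P_wf + mdot / PI
P_i = 30.562 + 150.10 / 45.203
P_i = 33.883 MPa


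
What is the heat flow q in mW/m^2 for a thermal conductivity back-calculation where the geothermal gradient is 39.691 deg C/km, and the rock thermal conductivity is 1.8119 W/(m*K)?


q = k * grad / 1000
q = 1.8119 * 39.691 / 1000
q = 0.07191612 W/m^2
Convert: 0.07191612 W/m^2 * 1000.0 = 71.916 mW/m^2
q = 71.916 mW/m^2


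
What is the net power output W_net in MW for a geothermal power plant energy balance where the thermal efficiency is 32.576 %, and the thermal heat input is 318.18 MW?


W_net = eta / 100 * Q_in
W_net = 32.576 / 100 * 318.18
W_net = 103.65 MW


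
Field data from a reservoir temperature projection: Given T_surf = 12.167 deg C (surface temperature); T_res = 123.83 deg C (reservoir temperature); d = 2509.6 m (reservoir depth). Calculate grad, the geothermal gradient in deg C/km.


grad = (T_res - T_surf) / d * 1000
grad = (123.83 - 12.167) / 2509.6 * 1000
grad = 44.494 deg C/km


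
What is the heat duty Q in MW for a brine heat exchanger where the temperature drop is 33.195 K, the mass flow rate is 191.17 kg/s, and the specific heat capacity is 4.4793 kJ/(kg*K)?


Q = mdot * cp * dT / 1000
Q = 191.17 * 4.4793 * 33.195 / 1000
Q = 28.425 MW


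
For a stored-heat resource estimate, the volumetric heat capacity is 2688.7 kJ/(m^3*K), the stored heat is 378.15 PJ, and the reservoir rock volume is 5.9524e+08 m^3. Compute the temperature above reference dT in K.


dT = Q_s * 1e12 / (Vr * rhoc)
dT = 378.15 * 1e12 / (5.9524e+08 * 2688.7)
dT = 236.28 K


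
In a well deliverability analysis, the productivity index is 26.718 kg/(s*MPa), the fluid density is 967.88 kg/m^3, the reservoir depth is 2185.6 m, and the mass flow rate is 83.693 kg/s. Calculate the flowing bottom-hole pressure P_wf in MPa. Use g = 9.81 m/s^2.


Step 1: P_i = rho*g*h/1e6 = 967.88*9.81*2185.6/1e6 = 20.75206 MPa
Step 2: P_wf = P_i - mdot/PI = 20.75206 - 83.693/26.718 = 17.620 MPa
P_wf = 17.620 MPa


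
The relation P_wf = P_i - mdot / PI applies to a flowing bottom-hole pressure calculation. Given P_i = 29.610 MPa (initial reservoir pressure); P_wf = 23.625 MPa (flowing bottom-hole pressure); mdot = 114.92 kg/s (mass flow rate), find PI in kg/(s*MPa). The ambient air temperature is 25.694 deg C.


PI = mdot / (P_i - P_wf)
PI = 114.92 / (29.610 - 23.625)
PI = 19.201 kg/(s*MPa)


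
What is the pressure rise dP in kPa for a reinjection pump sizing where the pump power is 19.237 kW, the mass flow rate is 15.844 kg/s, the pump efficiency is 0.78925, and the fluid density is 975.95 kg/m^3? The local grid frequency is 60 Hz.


dP = P_pump * rho * eta / mdot
dP = 19.237 * 975.95 * 0.78925 / 15.844
dP = 935.22 kPa


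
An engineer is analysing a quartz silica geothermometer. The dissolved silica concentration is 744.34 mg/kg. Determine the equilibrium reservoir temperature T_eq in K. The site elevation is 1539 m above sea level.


T_eq = 1309 / (5.19 - log10(SiO2)) - 273.15
T_eq = 1309 / (5.19 - log10(744.34)) - 273.15
T_eq = 291.5053 deg C
Convert to K: 291.5053 + 273.15 = 564.66 K
T_eq = 564.66 K


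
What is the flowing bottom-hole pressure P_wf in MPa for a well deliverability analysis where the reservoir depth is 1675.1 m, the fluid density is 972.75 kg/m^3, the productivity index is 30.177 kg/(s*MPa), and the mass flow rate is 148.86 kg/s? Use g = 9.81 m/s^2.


Step 1: P_i = rho*g*h/1e6 = 972.75*9.81*1675.1/1e6 = 15.98494 MPa
Step 2: P_wf = P_i - mdot/PI = 15.98494 - 148.86/30.177 = 11.052 MPa
P_wf = 11.052 MPa


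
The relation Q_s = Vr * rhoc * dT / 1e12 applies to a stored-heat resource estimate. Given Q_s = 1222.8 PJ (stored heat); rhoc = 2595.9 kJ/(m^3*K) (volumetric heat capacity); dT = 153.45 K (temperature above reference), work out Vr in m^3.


Vr = Q_s * 1e12 / (rhoc * dT)
Vr = 1222.8 * 1e12 / (2595.9 * 153.45)
Vr = 3.0697e+09 m^3


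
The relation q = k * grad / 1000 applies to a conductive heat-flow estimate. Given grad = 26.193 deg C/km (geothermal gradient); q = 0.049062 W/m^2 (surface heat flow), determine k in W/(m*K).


k = q * 1000 / grad
k = 0.049062 * 1000 / 26.193
k = 1.8731 W/(m*K)


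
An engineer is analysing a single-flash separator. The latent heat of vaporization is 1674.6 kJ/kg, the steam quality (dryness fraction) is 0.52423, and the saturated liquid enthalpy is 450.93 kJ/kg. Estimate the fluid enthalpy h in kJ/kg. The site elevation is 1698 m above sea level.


h = hf + x * hfg
h = 450.93 + 0.52423 * 1674.6
h = 1328.8 kJ/kg


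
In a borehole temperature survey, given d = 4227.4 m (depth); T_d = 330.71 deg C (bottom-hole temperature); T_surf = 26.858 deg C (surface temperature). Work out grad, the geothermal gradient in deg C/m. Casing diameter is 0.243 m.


grad = (T_d - T_surf) / d * 1000
grad = (330.71 - 26.858) / 4227.4 * 1000
grad = 71.87680 deg C/km
Convert: 71.87680 deg C/km * 0.001 = 0.071877 deg C/m
grad = 0.071877 deg C/m


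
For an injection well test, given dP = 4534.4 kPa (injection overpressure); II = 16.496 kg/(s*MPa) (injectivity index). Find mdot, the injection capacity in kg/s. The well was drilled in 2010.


mdot = II * dP / 1000
mdot = 16.496 * 4534.4 / 1000
mdot = 74.799 kg/s


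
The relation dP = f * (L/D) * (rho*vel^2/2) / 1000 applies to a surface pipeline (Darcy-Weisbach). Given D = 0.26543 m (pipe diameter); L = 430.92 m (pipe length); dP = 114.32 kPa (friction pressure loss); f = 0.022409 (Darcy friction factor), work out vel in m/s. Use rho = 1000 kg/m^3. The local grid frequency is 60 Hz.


vel = sqrt(dP*1000*2*D / (f*L*rho))
vel = sqrt(114.32*1000*2*0.26543 / (0.022409*430.92*1000))
vel = 2.5069 m/s


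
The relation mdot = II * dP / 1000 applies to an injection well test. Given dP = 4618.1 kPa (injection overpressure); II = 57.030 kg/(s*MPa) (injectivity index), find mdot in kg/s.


mdot = II * dP / 1000
mdot = 57.030 * 4618.1 / 1000
mdot = 263.37 kg/s


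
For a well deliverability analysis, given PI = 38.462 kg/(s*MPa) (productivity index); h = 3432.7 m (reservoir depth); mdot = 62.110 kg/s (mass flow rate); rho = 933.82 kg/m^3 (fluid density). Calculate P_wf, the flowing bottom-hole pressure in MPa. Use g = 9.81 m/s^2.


Step 1: P_i = rho*g*h/1e6 = 933.82*9.81*3432.7/1e6 = 31.44619 MPa
Step 2: P_wf = P_i - mdot/PI = 31.44619 - 62.11/38.462 = 29.831 MPa
P_wf = 29.831 MPa


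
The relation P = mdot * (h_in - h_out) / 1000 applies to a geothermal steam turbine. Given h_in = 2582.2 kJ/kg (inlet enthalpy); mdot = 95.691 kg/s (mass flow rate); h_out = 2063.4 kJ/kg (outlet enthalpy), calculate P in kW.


P = mdot * (h_in - h_out) / 1000
P = 95.691 * (2582.2 - 2063.4) / 1000
P = 49.64449 MW
Convert: 49.64449 MW * 1000.0 = 49644 kW
P = 49644 kW


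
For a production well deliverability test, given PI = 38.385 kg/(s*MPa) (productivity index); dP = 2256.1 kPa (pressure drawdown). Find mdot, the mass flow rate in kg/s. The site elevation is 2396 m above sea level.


mdot = PI * dP / 1000
mdot = 38.385 * 2256.1 / 1000
mdot = 86.600 kg/s


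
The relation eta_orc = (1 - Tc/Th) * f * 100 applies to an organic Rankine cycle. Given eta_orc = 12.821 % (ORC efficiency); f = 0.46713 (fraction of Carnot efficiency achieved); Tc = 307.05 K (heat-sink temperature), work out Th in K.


Th = Tc / (1 - (eta_orc/100)/f)
Th = 307.05 / (1 - (12.821/100)/0.46713)
Th = 423.20 K


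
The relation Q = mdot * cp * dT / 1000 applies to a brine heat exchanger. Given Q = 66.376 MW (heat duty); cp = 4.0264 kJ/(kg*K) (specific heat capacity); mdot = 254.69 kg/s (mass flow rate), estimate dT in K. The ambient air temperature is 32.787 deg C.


dT = Q * 1000 / (mdot * cp)
dT = 66.376 * 1000 / (254.69 * 4.0264)
dT = 64.727 K


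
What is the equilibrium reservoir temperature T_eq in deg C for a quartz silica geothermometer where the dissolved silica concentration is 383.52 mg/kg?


T_eq = 1309 / (5.19 - log10(SiO2)) - 273.15
T_eq = 1309 / (5.19 - log10(383.52)) - 273.15
T_eq = 229.11 deg C


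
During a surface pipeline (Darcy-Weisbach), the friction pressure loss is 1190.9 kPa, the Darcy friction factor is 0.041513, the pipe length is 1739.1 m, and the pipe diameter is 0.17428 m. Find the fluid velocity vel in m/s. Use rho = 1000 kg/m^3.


vel = sqrt(dP*1000*2*D / (f*L*rho))
vel = sqrt(1190.9*1000*2*0.17428 / (0.041513*1739.1*1000))
vel = 2.3979 m/s


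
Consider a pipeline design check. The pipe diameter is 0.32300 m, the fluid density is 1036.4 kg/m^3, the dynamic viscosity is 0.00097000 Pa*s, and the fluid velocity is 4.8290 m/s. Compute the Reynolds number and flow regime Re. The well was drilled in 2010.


Step 1: Re = rho*vel*D/mu = 1036.4*4.829*0.323/0.00097 = 1.6665e+06
Step 2: Re = 1.6665e+06 > 4000, so flow is turbulent.
Re = 1.6665e+06 (turbulent)


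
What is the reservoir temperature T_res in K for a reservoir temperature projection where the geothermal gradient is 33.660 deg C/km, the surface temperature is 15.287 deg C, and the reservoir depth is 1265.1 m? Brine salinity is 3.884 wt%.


T_res = T_surf + grad * d / 1000
T_res = 15.287 + 33.660 * 1265.1 / 1000
T_res = 57.87027 deg C
Convert to K: 57.87027 + 273.15 = 331.02 K
T_res = 331.02 K


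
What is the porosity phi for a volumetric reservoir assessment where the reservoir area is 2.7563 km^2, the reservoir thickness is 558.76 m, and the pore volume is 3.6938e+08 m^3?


phi = Vp / (A * 1e6 * hr)
phi = 3.6938e+08 / (2.7563 * 1e6 * 558.76)
phi = 0.23984


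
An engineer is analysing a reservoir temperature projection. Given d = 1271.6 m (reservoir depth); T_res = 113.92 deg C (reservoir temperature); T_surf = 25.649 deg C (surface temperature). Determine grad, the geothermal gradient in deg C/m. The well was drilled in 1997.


grad = (T_res - T_surf) / d * 1000
grad = (113.92 - 25.649) / 1271.6 * 1000
grad = 69.41727 deg C/km
Convert: 69.41727 deg C/km * 0.001 = 0.069417 deg C/m
grad = 0.069417 deg C/m


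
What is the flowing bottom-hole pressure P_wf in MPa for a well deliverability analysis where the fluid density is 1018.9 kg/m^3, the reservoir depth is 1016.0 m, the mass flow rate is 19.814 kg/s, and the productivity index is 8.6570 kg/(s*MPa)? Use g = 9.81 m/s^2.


Step 1: P_i = rho*g*h/1e6 = 1018.9*9.81*1016.0/1e6 = 10.15534 MPa
Step 2: P_wf = P_i - mdot/PI = 10.15534 - 19.814/8.657 = 7.8666 MPa
P_wf = 7.8666 MPa


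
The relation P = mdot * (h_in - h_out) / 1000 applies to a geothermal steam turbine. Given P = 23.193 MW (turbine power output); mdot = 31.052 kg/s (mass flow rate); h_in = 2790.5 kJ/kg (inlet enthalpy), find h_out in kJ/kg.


h_out = h_in - P * 1000 / mdot
h_out = 2790.5 - 23.193 * 1000 / 31.052
h_out = 2043.6 kJ/kg


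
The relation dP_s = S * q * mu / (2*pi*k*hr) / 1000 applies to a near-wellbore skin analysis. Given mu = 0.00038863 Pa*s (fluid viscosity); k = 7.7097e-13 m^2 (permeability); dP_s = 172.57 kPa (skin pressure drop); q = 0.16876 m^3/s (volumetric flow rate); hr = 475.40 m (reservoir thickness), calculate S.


S = dP_s * 1000 * 2*pi*k*hr / (q*mu)
S = 172.57 * 1000 * 2*pi*7.7097e-13*475.40 / (0.16876*0.00038863)
S = 6.0595


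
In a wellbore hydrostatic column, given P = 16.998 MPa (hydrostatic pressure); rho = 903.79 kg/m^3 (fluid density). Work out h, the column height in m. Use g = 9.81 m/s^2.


h = P * 1e6 / (g * rho)
h = 16.998 * 1e6 / (9.81 * 903.79)
h = 1917.2 m


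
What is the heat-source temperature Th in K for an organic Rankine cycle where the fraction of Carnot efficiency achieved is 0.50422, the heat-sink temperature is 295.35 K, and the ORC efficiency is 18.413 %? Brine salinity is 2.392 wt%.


Th = Tc / (1 - (eta_orc/100)/f)
Th = 295.35 / (1 - (18.413/100)/0.50422)
Th = 465.25 K


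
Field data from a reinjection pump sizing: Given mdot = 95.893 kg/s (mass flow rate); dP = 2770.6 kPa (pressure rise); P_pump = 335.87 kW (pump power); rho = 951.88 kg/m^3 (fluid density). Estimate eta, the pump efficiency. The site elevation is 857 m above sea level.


eta = mdot * dP / (rho * P_pump)
eta = 95.893 * 2770.6 / (951.88 * 335.87)
eta = 0.83101


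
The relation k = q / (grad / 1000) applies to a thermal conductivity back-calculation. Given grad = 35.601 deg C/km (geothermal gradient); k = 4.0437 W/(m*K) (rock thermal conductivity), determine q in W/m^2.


q = k * grad / 1000
q = 4.0437 * 35.601 / 1000
q = 0.14396 W/m^2


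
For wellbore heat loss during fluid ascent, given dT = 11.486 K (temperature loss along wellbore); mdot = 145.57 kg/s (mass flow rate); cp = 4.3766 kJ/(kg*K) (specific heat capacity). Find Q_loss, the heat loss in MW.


Q_loss = mdot * cp * dT
Q_loss = 145.57 * 4.3766 * 11.486
Q_loss = 7317.750 kW
Convert: 7317.750 kW * 0.001 = 7.3178 MW
Q_loss = 7.3178 MW


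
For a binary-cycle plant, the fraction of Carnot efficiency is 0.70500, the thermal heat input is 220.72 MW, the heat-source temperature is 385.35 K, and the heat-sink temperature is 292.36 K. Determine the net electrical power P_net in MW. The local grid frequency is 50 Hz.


Step 1: eta = (1 - Tc/Th)*f = (1 - 292.36/385.35)*0.705 = 0.1701257
Step 2: P_net = eta * Q_in = 0.1701257 * 220.72 = 37.550 MW
P_net = 37.550 MW


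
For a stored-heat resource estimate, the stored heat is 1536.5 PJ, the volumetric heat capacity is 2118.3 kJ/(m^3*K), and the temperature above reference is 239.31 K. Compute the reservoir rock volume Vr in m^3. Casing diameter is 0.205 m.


Vr = Q_s * 1e12 / (rhoc * dT)
Vr = 1536.5 * 1e12 / (2118.3 * 239.31)
Vr = 3.0310e+09 m^3


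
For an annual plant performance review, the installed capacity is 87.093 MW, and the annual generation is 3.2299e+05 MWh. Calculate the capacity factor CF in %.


CF = E_a / (cap * 8760) * 100
CF = 3.2299e+05 / (87.093 * 8760) * 100
CF = 42.335 %


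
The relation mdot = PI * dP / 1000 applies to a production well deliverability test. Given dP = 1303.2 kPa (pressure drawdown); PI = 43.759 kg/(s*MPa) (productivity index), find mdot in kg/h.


mdot = PI * dP / 1000
mdot = 43.759 * 1303.2 / 1000
mdot = 57.02673 kg/s
Convert: 57.02673 kg/s * 3600.0 = 2.0530e+05 kg/h
mdot = 2.0530e+05 kg/h


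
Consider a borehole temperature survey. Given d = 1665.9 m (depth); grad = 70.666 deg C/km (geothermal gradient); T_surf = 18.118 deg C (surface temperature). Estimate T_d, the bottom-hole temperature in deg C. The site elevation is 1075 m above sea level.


T_d = T_surf + grad * d / 1000
T_d = 18.118 + 70.666 * 1665.9 / 1000
T_d = 135.84 deg C


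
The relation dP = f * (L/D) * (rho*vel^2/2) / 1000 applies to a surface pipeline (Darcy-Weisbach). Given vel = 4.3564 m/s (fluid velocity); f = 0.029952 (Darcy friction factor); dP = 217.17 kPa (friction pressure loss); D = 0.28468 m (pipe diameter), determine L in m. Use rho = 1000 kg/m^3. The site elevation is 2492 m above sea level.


L = dP*1000*D / (f*rho*vel^2/2)
L = 217.17*1000*0.28468 / (0.029952*1000*4.3564^2/2)
L = 217.52 m


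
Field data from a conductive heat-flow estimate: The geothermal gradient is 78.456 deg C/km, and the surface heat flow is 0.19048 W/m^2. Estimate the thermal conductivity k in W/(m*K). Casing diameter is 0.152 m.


k = q * 1000 / grad
k = 0.19048 * 1000 / 78.456
k = 2.4279 W/(m*K)


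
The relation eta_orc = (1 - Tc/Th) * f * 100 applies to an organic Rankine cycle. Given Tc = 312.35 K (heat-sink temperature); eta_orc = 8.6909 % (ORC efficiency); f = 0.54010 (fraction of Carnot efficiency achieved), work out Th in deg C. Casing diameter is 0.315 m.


Th = Tc / (1 - (eta_orc/100)/f)
Th = 312.35 / (1 - (8.6909/100)/0.54010)
Th = 372.2497 K
Convert to deg C: 372.2497 - 273.15 = 99.100 deg C
Th = 99.100 deg C


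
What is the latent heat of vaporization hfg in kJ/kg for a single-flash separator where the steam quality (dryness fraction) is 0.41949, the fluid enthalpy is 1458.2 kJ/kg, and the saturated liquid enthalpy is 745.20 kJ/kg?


hfg = (h - hf) / x
hfg = (1458.2 - 745.20) / 0.41949
hfg = 1699.7 kJ/kg


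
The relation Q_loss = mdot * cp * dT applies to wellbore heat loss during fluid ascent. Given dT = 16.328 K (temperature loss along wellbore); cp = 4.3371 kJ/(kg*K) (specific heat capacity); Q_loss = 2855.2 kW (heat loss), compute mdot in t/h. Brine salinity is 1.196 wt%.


mdot = Q_loss / (cp * dT)
mdot = 2855.2 / (4.3371 * 16.328)
mdot = 40.31848 kg/s
Convert: 40.31848 kg/s * 3.6 = 145.15 t/h
mdot = 145.15 t/h


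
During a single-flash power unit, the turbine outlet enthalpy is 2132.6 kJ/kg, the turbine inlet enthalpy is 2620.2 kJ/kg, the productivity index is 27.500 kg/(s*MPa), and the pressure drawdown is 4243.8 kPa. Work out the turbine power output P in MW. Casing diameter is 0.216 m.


Step 1: mdot = PI * dP / 1000 = 27.5 * 4243.8 / 1000 = 116.7045 kg/s
Step 2: P = mdot*(h_in - h_out)/1000 = 116.7045*(2620.2 - 2132.6)/1000 = 56.905 MW
P = 56.905 MW


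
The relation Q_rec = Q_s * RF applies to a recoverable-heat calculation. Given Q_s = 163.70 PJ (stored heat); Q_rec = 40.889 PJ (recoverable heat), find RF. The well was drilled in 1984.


RF = Q_rec / Q_s
RF = 40.889 / 163.70
RF = 0.24978


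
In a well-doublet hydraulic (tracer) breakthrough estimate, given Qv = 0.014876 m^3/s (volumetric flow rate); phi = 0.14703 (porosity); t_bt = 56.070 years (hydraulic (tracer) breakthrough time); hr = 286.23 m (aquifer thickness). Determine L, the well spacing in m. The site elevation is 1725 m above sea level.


L = sqrt(t_bt*365.25*86400*3*Qv / (pi*hr*phi))
L = sqrt(56.070*365.25*86400*3*0.014876 / (pi*286.23*0.14703))
L = 772.83 m


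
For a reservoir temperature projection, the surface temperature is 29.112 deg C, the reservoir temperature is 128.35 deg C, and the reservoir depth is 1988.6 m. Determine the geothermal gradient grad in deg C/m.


grad = (T_res - T_surf) / d * 1000
grad = (128.35 - 29.112) / 1988.6 * 1000
grad = 49.90345 deg C/km
Convert: 49.90345 deg C/km * 0.001 = 0.049903 deg C/m
grad = 0.049903 deg C/m


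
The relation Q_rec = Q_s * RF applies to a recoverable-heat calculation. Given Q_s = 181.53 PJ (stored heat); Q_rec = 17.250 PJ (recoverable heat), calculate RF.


RF = Q_rec / Q_s
RF = 17.250 / 181.53
RF = 0.095026


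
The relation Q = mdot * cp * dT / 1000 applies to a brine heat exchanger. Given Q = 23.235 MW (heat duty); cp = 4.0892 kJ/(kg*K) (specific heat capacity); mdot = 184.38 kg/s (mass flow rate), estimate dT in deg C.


dT = Q * 1000 / (mdot * cp)
dT = 23.235 * 1000 / (184.38 * 4.0892)
dT = 30.81701 K
Convert (temperature difference, 1 K = 1 deg C): 30.81701 K = 30.81701 deg C
dT = 30.817 deg C


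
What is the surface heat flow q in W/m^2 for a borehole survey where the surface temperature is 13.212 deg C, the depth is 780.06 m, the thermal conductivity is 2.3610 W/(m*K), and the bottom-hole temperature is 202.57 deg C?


Step 1: grad = (T_d - T_surf)/d * 1000 = (202.57 - 13.212)/780.06 * 1000 = 242.7480 deg C/km
Step 2: q = k * grad / 1000 = 2.361 * 242.7480 / 1000 = 0.57313 W/m^2
q = 0.57313 W/m^2


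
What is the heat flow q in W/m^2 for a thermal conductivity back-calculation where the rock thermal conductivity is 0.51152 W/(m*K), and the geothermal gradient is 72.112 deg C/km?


q = k * grad / 1000
q = 0.51152 * 72.112 / 1000
q = 0.036887 W/m^2


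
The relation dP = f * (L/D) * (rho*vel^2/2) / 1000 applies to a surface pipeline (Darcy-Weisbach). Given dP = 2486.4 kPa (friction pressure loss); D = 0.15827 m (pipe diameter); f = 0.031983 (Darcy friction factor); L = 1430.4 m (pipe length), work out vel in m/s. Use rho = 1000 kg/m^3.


vel = sqrt(dP*1000*2*D / (f*L*rho))
vel = sqrt(2486.4*1000*2*0.15827 / (0.031983*1430.4*1000))
vel = 4.1477 m/s


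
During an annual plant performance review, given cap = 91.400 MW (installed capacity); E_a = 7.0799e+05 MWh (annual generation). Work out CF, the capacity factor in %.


CF = E_a / (cap * 8760) * 100
CF = 7.0799e+05 / (91.400 * 8760) * 100
CF = 88.425 %


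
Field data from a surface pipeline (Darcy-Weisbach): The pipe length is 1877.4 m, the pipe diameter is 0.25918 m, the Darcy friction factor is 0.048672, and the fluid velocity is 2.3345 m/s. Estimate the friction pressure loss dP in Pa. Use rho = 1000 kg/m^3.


dP = f * (L/D) * (rho*vel^2/2) / 1000
dP = 0.048672 * (1877.4/0.25918) * (1000*2.3345^2/2) / 1000
dP = 960.7099 kPa
Convert: 960.7099 kPa * 1000.0 = 9.6071e+05 Pa
dP = 9.6071e+05 Pa


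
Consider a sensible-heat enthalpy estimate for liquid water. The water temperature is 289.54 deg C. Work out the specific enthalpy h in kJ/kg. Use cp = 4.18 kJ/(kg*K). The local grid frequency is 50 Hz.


h = cp * T
h = 4.18 * 289.54
h = 1210.3 kJ/kg


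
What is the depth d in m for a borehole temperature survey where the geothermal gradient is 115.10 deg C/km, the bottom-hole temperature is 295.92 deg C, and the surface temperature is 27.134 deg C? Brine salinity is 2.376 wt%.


d = (T_d - T_surf) / grad * 1000
d = (295.92 - 27.134) / 115.10 * 1000
d = 2335.2 m


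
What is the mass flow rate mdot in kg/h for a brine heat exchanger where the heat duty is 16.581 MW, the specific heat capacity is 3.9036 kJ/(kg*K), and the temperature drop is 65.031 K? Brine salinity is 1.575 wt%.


mdot = Q * 1000 / (cp * dT)
mdot = 16.581 * 1000 / (3.9036 * 65.031)
mdot = 65.31681 kg/s
Convert: 65.31681 kg/s * 3600.0 = 2.3514e+05 kg/h
mdot = 2.3514e+05 kg/h


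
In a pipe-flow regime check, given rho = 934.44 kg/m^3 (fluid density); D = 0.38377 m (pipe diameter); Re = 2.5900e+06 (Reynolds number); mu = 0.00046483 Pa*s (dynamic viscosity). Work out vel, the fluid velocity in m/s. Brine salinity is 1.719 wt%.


vel = Re * mu / (rho * D)
vel = 2.5900e+06 * 0.00046483 / (934.44 * 0.38377)
vel = 3.3572 m/s


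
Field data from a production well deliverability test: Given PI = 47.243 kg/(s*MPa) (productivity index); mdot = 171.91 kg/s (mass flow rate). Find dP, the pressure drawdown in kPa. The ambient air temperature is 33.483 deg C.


dP = mdot * 1000 / PI
dP = 171.91 * 1000 / 47.243
dP = 3638.8 kPa


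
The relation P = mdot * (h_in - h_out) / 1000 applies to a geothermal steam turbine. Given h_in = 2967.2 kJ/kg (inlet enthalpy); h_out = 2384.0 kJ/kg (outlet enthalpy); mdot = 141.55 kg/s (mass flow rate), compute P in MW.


P = mdot * (h_in - h_out) / 1000
P = 141.55 * (2967.2 - 2384.0) / 1000
P = 82.552 MW


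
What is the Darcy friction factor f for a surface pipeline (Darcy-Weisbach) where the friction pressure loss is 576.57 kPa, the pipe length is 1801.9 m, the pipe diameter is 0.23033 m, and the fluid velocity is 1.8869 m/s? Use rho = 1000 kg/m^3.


f = dP*1000 / ((L/D)*(rho*vel^2/2))
f = 576.57*1000 / ((1801.9/0.23033)*(1000*1.8869^2/2))
f = 0.041400


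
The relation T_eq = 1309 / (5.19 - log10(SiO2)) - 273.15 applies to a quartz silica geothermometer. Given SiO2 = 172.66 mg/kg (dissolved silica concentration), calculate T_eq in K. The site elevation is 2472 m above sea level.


T_eq = 1309 / (5.19 - log10(SiO2)) - 273.15
T_eq = 1309 / (5.19 - log10(172.66)) - 273.15
T_eq = 170.1568 deg C
Convert to K: 170.1568 + 273.15 = 443.31 K
T_eq = 443.31 K


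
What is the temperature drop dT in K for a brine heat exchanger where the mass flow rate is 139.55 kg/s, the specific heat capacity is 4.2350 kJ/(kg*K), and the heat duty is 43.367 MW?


dT = Q * 1000 / (mdot * cp)
dT = 43.367 * 1000 / (139.55 * 4.2350)
dT = 73.380 K


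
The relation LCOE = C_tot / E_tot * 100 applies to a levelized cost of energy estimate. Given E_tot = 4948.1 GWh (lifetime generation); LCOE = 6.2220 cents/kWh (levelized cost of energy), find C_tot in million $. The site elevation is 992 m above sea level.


C_tot = LCOE / 100 * E_tot
C_tot = 6.2220 / 100 * 4948.1
C_tot = 307.87 million $


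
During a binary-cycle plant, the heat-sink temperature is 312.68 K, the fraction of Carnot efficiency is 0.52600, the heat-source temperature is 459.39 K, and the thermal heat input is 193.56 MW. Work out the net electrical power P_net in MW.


Step 1: eta = (1 - Tc/Th)*f = (1 - 312.68/459.39)*0.526 = 0.1679825
Step 2: P_net = eta * Q_in = 0.1679825 * 193.56 = 32.515 MW
P_net = 32.515 MW
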